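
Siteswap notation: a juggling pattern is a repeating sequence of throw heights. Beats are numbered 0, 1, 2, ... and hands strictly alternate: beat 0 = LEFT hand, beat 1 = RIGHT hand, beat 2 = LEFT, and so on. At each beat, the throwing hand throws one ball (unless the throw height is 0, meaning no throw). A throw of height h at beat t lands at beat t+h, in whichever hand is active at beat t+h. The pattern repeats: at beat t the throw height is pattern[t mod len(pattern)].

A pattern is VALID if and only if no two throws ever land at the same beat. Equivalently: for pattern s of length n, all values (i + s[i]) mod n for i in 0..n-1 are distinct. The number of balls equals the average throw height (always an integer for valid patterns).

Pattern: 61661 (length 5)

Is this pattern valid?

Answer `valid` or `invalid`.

Answer: valid

Derivation:
i=0: (i + s[i]) mod n = (0 + 6) mod 5 = 1
i=1: (i + s[i]) mod n = (1 + 1) mod 5 = 2
i=2: (i + s[i]) mod n = (2 + 6) mod 5 = 3
i=3: (i + s[i]) mod n = (3 + 6) mod 5 = 4
i=4: (i + s[i]) mod n = (4 + 1) mod 5 = 0
Residues: [1, 2, 3, 4, 0], distinct: True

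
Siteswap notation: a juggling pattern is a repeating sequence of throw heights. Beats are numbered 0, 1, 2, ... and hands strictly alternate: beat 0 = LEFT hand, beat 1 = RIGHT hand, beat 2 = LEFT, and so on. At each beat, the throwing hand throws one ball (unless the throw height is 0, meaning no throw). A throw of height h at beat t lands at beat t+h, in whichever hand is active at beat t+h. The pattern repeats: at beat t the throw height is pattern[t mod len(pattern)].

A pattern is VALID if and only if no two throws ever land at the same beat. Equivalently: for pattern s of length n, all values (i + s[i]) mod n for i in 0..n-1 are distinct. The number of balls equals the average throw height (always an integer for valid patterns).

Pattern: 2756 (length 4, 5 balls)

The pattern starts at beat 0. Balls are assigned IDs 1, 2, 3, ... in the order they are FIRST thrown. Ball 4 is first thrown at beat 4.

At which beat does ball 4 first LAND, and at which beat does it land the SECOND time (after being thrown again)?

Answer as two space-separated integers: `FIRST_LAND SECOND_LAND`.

Answer: 6 11

Derivation:
Beat 0 (L): throw ball1 h=2 -> lands@2:L; in-air after throw: [b1@2:L]
Beat 1 (R): throw ball2 h=7 -> lands@8:L; in-air after throw: [b1@2:L b2@8:L]
Beat 2 (L): throw ball1 h=5 -> lands@7:R; in-air after throw: [b1@7:R b2@8:L]
Beat 3 (R): throw ball3 h=6 -> lands@9:R; in-air after throw: [b1@7:R b2@8:L b3@9:R]
Beat 4 (L): throw ball4 h=2 -> lands@6:L; in-air after throw: [b4@6:L b1@7:R b2@8:L b3@9:R]
Beat 5 (R): throw ball5 h=7 -> lands@12:L; in-air after throw: [b4@6:L b1@7:R b2@8:L b3@9:R b5@12:L]
Beat 6 (L): throw ball4 h=5 -> lands@11:R; in-air after throw: [b1@7:R b2@8:L b3@9:R b4@11:R b5@12:L]
Beat 7 (R): throw ball1 h=6 -> lands@13:R; in-air after throw: [b2@8:L b3@9:R b4@11:R b5@12:L b1@13:R]
Beat 8 (L): throw ball2 h=2 -> lands@10:L; in-air after throw: [b3@9:R b2@10:L b4@11:R b5@12:L b1@13:R]
Beat 9 (R): throw ball3 h=7 -> lands@16:L; in-air after throw: [b2@10:L b4@11:R b5@12:L b1@13:R b3@16:L]
Beat 10 (L): throw ball2 h=5 -> lands@15:R; in-air after throw: [b4@11:R b5@12:L b1@13:R b2@15:R b3@16:L]
Beat 11 (R): throw ball4 h=6 -> lands@17:R; in-air after throw: [b5@12:L b1@13:R b2@15:R b3@16:L b4@17:R]
Ball 4: thrown@4 h=2 -> first land @6; rethrown@6 h=5 -> second land @11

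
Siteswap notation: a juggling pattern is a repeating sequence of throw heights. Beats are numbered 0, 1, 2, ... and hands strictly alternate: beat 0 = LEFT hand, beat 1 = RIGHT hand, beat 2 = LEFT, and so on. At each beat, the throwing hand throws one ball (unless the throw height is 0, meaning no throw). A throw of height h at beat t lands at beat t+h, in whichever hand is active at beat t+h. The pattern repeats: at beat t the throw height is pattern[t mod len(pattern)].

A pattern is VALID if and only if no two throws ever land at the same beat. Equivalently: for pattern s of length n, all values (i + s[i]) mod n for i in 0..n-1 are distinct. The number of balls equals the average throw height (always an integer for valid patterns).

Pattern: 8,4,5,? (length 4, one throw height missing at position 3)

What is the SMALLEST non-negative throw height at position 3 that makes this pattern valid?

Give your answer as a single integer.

i=0: (0 + 8) mod 4 = 0
i=1: (1 + 4) mod 4 = 1
i=2: (2 + 5) mod 4 = 3
i=3: s[i]=? (unknown)
Known residues: [0, 1, 3]; need a permutation of 0..3, so missing residue r = 2
Need (3 + s) mod 4 = 2; smallest s = (2 - 3) mod 4 = 3

Answer: 3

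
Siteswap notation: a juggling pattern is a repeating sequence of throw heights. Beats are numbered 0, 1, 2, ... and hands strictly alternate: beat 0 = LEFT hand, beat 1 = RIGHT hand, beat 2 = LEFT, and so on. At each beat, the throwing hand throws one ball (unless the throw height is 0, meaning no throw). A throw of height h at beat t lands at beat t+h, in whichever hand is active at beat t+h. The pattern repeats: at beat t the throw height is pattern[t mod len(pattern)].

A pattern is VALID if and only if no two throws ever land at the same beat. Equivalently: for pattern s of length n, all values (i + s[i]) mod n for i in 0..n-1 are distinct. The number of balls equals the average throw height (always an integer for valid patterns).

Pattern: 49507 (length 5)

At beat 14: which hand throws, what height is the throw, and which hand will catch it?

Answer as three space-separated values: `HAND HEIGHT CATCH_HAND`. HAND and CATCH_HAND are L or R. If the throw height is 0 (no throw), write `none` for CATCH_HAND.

Answer: L 7 R

Derivation:
Beat 14: 14 mod 2 = 0, so hand = L
Throw height = pattern[14 mod 5] = pattern[4] = 7
Lands at beat 14+7=21, 21 mod 2 = 1, so catch hand = R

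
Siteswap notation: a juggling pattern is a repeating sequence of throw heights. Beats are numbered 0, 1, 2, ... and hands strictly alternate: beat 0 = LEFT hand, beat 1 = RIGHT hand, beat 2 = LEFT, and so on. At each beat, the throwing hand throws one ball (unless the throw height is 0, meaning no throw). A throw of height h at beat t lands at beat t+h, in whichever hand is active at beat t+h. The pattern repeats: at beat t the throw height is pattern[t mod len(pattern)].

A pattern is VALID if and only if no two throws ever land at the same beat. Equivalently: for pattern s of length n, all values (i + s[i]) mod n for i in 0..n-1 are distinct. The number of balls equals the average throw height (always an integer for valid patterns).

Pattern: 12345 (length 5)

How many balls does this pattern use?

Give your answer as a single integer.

Pattern = [1, 2, 3, 4, 5], length n = 5
  position 0: throw height = 1, running sum = 1
  position 1: throw height = 2, running sum = 3
  position 2: throw height = 3, running sum = 6
  position 3: throw height = 4, running sum = 10
  position 4: throw height = 5, running sum = 15
Total sum = 15; balls = sum / n = 15 / 5 = 3

Answer: 3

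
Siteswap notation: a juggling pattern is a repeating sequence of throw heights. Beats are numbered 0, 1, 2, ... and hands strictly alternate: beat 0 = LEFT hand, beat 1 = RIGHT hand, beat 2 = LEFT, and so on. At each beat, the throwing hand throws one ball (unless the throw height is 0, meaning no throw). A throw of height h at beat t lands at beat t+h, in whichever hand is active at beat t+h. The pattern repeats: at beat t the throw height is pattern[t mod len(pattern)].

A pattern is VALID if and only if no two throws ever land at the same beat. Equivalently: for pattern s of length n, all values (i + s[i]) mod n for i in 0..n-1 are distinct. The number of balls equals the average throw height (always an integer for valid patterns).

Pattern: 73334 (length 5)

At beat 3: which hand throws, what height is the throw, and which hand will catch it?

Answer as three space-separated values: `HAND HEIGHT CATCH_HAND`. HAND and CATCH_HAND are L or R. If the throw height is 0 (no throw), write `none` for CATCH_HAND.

Answer: R 3 L

Derivation:
Beat 3: 3 mod 2 = 1, so hand = R
Throw height = pattern[3 mod 5] = pattern[3] = 3
Lands at beat 3+3=6, 6 mod 2 = 0, so catch hand = L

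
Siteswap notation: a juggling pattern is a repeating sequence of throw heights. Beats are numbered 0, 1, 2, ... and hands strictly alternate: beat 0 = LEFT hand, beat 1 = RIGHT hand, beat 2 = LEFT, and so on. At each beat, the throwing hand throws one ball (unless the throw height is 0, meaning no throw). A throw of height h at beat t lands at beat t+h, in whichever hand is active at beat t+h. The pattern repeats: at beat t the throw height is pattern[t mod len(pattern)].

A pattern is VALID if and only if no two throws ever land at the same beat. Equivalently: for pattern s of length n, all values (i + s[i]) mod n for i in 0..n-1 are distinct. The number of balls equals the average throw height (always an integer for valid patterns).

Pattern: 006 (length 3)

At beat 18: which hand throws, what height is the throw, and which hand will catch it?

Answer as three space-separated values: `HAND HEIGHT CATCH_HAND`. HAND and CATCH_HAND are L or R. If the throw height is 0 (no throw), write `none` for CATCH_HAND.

Beat 18: 18 mod 2 = 0, so hand = L
Throw height = pattern[18 mod 3] = pattern[0] = 0

Answer: L 0 none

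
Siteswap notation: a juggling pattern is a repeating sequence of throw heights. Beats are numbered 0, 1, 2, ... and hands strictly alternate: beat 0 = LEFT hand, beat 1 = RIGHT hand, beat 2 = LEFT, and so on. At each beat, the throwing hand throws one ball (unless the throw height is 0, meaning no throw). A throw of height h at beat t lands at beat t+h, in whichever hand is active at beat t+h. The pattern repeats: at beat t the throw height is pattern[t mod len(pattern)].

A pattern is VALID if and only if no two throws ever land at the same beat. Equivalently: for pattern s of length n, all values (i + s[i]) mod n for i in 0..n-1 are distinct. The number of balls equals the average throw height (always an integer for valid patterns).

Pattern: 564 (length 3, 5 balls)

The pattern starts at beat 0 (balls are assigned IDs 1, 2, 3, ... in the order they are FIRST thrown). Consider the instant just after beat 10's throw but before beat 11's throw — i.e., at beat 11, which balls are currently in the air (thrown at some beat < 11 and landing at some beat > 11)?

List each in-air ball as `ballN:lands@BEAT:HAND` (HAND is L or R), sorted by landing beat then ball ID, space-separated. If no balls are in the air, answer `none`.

Beat 0 (L): throw ball1 h=5 -> lands@5:R; in-air after throw: [b1@5:R]
Beat 1 (R): throw ball2 h=6 -> lands@7:R; in-air after throw: [b1@5:R b2@7:R]
Beat 2 (L): throw ball3 h=4 -> lands@6:L; in-air after throw: [b1@5:R b3@6:L b2@7:R]
Beat 3 (R): throw ball4 h=5 -> lands@8:L; in-air after throw: [b1@5:R b3@6:L b2@7:R b4@8:L]
Beat 4 (L): throw ball5 h=6 -> lands@10:L; in-air after throw: [b1@5:R b3@6:L b2@7:R b4@8:L b5@10:L]
Beat 5 (R): throw ball1 h=4 -> lands@9:R; in-air after throw: [b3@6:L b2@7:R b4@8:L b1@9:R b5@10:L]
Beat 6 (L): throw ball3 h=5 -> lands@11:R; in-air after throw: [b2@7:R b4@8:L b1@9:R b5@10:L b3@11:R]
Beat 7 (R): throw ball2 h=6 -> lands@13:R; in-air after throw: [b4@8:L b1@9:R b5@10:L b3@11:R b2@13:R]
Beat 8 (L): throw ball4 h=4 -> lands@12:L; in-air after throw: [b1@9:R b5@10:L b3@11:R b4@12:L b2@13:R]
Beat 9 (R): throw ball1 h=5 -> lands@14:L; in-air after throw: [b5@10:L b3@11:R b4@12:L b2@13:R b1@14:L]
Beat 10 (L): throw ball5 h=6 -> lands@16:L; in-air after throw: [b3@11:R b4@12:L b2@13:R b1@14:L b5@16:L]
Beat 11 (R): throw ball3 h=4 -> lands@15:R; in-air after throw: [b4@12:L b2@13:R b1@14:L b3@15:R b5@16:L]

Answer: ball4:lands@12:L ball2:lands@13:R ball1:lands@14:L ball5:lands@16:L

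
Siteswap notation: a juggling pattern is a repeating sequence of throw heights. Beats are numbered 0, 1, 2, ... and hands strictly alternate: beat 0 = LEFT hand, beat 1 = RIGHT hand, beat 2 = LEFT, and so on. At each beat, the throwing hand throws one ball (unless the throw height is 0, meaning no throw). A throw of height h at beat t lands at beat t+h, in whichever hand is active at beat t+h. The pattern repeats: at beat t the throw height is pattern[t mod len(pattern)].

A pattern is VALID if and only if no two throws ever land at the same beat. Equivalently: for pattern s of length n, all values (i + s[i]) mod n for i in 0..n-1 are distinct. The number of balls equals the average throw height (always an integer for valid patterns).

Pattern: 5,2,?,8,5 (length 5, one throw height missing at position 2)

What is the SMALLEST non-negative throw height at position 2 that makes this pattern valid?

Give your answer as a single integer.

Answer: 0

Derivation:
i=0: (0 + 5) mod 5 = 0
i=1: (1 + 2) mod 5 = 3
i=2: s[i]=? (unknown)
i=3: (3 + 8) mod 5 = 1
i=4: (4 + 5) mod 5 = 4
Known residues: [0, 1, 3, 4]; need a permutation of 0..4, so missing residue r = 2
Need (2 + s) mod 5 = 2; smallest s = (2 - 2) mod 5 = 0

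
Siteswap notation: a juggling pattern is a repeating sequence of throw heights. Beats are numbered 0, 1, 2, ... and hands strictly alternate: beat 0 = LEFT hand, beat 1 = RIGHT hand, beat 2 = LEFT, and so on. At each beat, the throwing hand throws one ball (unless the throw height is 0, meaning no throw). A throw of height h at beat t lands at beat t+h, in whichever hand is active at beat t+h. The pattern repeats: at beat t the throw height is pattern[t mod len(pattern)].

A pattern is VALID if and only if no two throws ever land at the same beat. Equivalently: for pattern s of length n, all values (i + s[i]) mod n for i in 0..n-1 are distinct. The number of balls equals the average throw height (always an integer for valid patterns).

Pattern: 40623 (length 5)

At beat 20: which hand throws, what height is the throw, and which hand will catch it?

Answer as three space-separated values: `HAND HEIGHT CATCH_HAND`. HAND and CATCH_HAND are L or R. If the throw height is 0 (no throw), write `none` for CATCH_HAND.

Answer: L 4 L

Derivation:
Beat 20: 20 mod 2 = 0, so hand = L
Throw height = pattern[20 mod 5] = pattern[0] = 4
Lands at beat 20+4=24, 24 mod 2 = 0, so catch hand = L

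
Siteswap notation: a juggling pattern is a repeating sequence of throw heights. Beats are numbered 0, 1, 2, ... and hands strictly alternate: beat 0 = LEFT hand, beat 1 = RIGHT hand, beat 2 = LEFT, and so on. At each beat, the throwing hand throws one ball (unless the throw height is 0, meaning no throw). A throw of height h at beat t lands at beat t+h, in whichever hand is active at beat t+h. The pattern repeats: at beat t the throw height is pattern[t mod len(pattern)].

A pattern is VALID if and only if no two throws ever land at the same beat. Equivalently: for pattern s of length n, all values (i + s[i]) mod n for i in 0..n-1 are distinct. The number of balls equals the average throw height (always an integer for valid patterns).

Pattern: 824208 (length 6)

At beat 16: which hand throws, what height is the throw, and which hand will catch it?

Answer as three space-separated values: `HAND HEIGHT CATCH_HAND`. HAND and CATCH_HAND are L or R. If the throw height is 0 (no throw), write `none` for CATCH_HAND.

Answer: L 0 none

Derivation:
Beat 16: 16 mod 2 = 0, so hand = L
Throw height = pattern[16 mod 6] = pattern[4] = 0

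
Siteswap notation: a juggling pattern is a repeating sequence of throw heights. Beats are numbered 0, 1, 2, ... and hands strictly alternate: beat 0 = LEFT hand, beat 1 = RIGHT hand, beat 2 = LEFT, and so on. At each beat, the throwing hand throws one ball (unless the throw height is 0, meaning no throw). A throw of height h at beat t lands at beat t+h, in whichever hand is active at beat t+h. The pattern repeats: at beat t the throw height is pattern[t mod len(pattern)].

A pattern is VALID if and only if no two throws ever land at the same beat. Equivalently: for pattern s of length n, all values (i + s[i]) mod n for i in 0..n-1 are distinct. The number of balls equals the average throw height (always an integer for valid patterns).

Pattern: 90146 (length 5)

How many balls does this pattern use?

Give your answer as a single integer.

Pattern = [9, 0, 1, 4, 6], length n = 5
  position 0: throw height = 9, running sum = 9
  position 1: throw height = 0, running sum = 9
  position 2: throw height = 1, running sum = 10
  position 3: throw height = 4, running sum = 14
  position 4: throw height = 6, running sum = 20
Total sum = 20; balls = sum / n = 20 / 5 = 4

Answer: 4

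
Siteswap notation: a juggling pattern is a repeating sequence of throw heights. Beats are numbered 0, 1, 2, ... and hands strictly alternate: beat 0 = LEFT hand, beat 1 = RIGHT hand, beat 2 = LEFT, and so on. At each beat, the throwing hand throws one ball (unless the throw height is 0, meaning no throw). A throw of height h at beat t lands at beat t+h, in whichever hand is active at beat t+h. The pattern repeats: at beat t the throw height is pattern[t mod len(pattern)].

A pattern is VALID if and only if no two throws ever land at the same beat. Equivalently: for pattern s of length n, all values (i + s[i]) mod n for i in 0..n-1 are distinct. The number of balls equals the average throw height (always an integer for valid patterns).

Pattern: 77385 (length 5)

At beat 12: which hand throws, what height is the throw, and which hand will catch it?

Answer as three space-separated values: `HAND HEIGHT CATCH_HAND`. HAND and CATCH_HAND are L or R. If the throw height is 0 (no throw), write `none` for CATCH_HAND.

Beat 12: 12 mod 2 = 0, so hand = L
Throw height = pattern[12 mod 5] = pattern[2] = 3
Lands at beat 12+3=15, 15 mod 2 = 1, so catch hand = R

Answer: L 3 R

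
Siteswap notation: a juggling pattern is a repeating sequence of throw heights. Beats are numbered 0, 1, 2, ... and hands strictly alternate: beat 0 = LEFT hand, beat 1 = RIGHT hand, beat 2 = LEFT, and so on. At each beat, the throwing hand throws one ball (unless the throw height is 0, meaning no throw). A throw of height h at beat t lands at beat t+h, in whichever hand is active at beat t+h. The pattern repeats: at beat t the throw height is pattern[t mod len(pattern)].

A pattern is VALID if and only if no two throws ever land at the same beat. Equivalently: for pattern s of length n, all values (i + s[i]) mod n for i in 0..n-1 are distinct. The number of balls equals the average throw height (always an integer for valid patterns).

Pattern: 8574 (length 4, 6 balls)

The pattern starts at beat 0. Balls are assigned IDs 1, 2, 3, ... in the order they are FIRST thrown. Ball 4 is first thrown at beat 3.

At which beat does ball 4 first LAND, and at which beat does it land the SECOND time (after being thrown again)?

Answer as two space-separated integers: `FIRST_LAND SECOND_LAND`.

Beat 0 (L): throw ball1 h=8 -> lands@8:L; in-air after throw: [b1@8:L]
Beat 1 (R): throw ball2 h=5 -> lands@6:L; in-air after throw: [b2@6:L b1@8:L]
Beat 2 (L): throw ball3 h=7 -> lands@9:R; in-air after throw: [b2@6:L b1@8:L b3@9:R]
Beat 3 (R): throw ball4 h=4 -> lands@7:R; in-air after throw: [b2@6:L b4@7:R b1@8:L b3@9:R]
Beat 4 (L): throw ball5 h=8 -> lands@12:L; in-air after throw: [b2@6:L b4@7:R b1@8:L b3@9:R b5@12:L]
Beat 5 (R): throw ball6 h=5 -> lands@10:L; in-air after throw: [b2@6:L b4@7:R b1@8:L b3@9:R b6@10:L b5@12:L]
Beat 6 (L): throw ball2 h=7 -> lands@13:R; in-air after throw: [b4@7:R b1@8:L b3@9:R b6@10:L b5@12:L b2@13:R]
Beat 7 (R): throw ball4 h=4 -> lands@11:R; in-air after throw: [b1@8:L b3@9:R b6@10:L b4@11:R b5@12:L b2@13:R]
Beat 8 (L): throw ball1 h=8 -> lands@16:L; in-air after throw: [b3@9:R b6@10:L b4@11:R b5@12:L b2@13:R b1@16:L]
Beat 9 (R): throw ball3 h=5 -> lands@14:L; in-air after throw: [b6@10:L b4@11:R b5@12:L b2@13:R b3@14:L b1@16:L]
Beat 10 (L): throw ball6 h=7 -> lands@17:R; in-air after throw: [b4@11:R b5@12:L b2@13:R b3@14:L b1@16:L b6@17:R]
Beat 11 (R): throw ball4 h=4 -> lands@15:R; in-air after throw: [b5@12:L b2@13:R b3@14:L b4@15:R b1@16:L b6@17:R]
Ball 4: thrown@3 h=4 -> first land @7; rethrown@7 h=4 -> second land @11

Answer: 7 11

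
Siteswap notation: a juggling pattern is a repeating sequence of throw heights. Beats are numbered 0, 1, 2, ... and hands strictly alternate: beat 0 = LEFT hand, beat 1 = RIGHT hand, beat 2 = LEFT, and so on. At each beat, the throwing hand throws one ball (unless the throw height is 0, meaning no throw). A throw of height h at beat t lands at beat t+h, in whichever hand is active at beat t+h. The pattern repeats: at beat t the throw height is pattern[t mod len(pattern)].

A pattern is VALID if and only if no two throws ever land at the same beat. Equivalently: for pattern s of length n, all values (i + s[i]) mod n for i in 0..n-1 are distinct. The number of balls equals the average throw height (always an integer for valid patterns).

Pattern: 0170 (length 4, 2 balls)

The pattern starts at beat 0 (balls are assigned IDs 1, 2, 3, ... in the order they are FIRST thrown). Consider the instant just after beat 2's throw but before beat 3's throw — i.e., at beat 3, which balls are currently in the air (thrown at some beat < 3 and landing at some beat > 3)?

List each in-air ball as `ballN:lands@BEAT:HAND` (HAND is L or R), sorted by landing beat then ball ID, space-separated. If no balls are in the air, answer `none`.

Beat 1 (R): throw ball1 h=1 -> lands@2:L; in-air after throw: [b1@2:L]
Beat 2 (L): throw ball1 h=7 -> lands@9:R; in-air after throw: [b1@9:R]

Answer: ball1:lands@9:R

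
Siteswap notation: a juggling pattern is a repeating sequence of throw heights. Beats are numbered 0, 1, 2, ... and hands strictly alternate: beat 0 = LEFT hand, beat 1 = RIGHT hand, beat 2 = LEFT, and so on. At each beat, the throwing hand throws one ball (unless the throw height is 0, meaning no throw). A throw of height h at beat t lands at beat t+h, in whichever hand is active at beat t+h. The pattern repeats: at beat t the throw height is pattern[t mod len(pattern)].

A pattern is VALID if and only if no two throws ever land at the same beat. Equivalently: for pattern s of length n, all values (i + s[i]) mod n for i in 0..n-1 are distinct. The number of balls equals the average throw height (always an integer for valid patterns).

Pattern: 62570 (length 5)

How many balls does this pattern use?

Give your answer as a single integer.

Pattern = [6, 2, 5, 7, 0], length n = 5
  position 0: throw height = 6, running sum = 6
  position 1: throw height = 2, running sum = 8
  position 2: throw height = 5, running sum = 13
  position 3: throw height = 7, running sum = 20
  position 4: throw height = 0, running sum = 20
Total sum = 20; balls = sum / n = 20 / 5 = 4

Answer: 4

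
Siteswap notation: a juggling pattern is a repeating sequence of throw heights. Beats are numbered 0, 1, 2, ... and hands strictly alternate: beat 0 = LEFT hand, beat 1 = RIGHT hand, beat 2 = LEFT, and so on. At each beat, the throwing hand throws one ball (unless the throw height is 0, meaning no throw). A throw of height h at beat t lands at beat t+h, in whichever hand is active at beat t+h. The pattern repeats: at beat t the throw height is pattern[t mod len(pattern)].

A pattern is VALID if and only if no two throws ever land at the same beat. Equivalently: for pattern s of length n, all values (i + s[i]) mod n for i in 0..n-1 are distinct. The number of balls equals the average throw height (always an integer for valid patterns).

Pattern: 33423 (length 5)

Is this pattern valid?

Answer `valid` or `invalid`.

i=0: (i + s[i]) mod n = (0 + 3) mod 5 = 3
i=1: (i + s[i]) mod n = (1 + 3) mod 5 = 4
i=2: (i + s[i]) mod n = (2 + 4) mod 5 = 1
i=3: (i + s[i]) mod n = (3 + 2) mod 5 = 0
i=4: (i + s[i]) mod n = (4 + 3) mod 5 = 2
Residues: [3, 4, 1, 0, 2], distinct: True

Answer: valid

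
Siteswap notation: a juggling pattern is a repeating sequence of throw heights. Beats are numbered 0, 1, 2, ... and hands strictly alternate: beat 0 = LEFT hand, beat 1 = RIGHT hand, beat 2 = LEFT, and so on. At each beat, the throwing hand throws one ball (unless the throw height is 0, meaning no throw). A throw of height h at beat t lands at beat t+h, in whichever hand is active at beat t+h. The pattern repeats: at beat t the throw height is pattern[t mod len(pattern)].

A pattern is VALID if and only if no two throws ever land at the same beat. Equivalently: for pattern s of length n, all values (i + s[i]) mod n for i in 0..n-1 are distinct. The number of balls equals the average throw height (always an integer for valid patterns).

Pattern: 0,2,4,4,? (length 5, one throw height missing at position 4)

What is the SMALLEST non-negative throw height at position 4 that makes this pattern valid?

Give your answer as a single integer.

Answer: 0

Derivation:
i=0: (0 + 0) mod 5 = 0
i=1: (1 + 2) mod 5 = 3
i=2: (2 + 4) mod 5 = 1
i=3: (3 + 4) mod 5 = 2
i=4: s[i]=? (unknown)
Known residues: [0, 1, 2, 3]; need a permutation of 0..4, so missing residue r = 4
Need (4 + s) mod 5 = 4; smallest s = (4 - 4) mod 5 = 0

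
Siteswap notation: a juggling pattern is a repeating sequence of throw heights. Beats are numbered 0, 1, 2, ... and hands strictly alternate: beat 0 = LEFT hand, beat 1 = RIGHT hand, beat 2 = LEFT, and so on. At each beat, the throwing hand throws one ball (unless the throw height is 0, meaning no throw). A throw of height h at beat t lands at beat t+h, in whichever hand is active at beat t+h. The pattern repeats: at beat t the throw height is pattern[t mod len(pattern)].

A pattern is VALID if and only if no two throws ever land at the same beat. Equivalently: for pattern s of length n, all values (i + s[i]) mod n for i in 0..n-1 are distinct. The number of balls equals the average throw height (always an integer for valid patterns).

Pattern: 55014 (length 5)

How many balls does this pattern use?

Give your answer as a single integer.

Answer: 3

Derivation:
Pattern = [5, 5, 0, 1, 4], length n = 5
  position 0: throw height = 5, running sum = 5
  position 1: throw height = 5, running sum = 10
  position 2: throw height = 0, running sum = 10
  position 3: throw height = 1, running sum = 11
  position 4: throw height = 4, running sum = 15
Total sum = 15; balls = sum / n = 15 / 5 = 3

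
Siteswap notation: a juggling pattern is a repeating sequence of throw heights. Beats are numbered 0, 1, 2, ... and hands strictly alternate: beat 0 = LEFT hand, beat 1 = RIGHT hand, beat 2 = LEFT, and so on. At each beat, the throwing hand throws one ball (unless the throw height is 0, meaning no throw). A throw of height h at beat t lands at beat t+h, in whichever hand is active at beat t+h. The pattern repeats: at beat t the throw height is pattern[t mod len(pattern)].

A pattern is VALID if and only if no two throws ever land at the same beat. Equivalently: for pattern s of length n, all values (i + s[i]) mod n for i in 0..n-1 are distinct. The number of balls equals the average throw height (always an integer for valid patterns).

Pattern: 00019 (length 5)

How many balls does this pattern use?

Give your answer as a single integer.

Pattern = [0, 0, 0, 1, 9], length n = 5
  position 0: throw height = 0, running sum = 0
  position 1: throw height = 0, running sum = 0
  position 2: throw height = 0, running sum = 0
  position 3: throw height = 1, running sum = 1
  position 4: throw height = 9, running sum = 10
Total sum = 10; balls = sum / n = 10 / 5 = 2

Answer: 2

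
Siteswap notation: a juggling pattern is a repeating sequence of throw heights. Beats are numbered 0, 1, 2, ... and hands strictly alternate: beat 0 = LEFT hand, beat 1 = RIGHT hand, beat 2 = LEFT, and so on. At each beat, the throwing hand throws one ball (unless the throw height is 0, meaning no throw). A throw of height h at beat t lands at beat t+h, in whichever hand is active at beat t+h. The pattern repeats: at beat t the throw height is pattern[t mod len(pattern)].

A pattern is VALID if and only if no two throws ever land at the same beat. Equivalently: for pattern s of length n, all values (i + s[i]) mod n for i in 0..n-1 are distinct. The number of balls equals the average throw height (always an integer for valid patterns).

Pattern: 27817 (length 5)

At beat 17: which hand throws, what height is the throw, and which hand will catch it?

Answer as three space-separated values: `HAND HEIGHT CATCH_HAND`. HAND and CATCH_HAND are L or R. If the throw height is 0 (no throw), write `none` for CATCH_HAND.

Beat 17: 17 mod 2 = 1, so hand = R
Throw height = pattern[17 mod 5] = pattern[2] = 8
Lands at beat 17+8=25, 25 mod 2 = 1, so catch hand = R

Answer: R 8 R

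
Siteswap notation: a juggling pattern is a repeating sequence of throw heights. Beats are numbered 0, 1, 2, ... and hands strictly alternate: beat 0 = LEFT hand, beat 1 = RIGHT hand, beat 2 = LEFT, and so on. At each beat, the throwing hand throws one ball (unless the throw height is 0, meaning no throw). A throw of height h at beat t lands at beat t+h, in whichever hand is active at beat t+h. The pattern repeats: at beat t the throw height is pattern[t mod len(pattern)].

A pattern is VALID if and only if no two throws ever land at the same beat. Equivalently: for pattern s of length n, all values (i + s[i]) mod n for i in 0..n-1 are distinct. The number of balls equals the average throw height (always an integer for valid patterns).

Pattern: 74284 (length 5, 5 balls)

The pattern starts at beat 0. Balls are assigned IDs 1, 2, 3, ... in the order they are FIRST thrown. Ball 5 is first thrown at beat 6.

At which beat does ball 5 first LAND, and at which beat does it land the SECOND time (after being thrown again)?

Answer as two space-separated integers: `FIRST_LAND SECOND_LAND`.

Answer: 10 17

Derivation:
Beat 0 (L): throw ball1 h=7 -> lands@7:R; in-air after throw: [b1@7:R]
Beat 1 (R): throw ball2 h=4 -> lands@5:R; in-air after throw: [b2@5:R b1@7:R]
Beat 2 (L): throw ball3 h=2 -> lands@4:L; in-air after throw: [b3@4:L b2@5:R b1@7:R]
Beat 3 (R): throw ball4 h=8 -> lands@11:R; in-air after throw: [b3@4:L b2@5:R b1@7:R b4@11:R]
Beat 4 (L): throw ball3 h=4 -> lands@8:L; in-air after throw: [b2@5:R b1@7:R b3@8:L b4@11:R]
Beat 5 (R): throw ball2 h=7 -> lands@12:L; in-air after throw: [b1@7:R b3@8:L b4@11:R b2@12:L]
Beat 6 (L): throw ball5 h=4 -> lands@10:L; in-air after throw: [b1@7:R b3@8:L b5@10:L b4@11:R b2@12:L]
Beat 7 (R): throw ball1 h=2 -> lands@9:R; in-air after throw: [b3@8:L b1@9:R b5@10:L b4@11:R b2@12:L]
Beat 8 (L): throw ball3 h=8 -> lands@16:L; in-air after throw: [b1@9:R b5@10:L b4@11:R b2@12:L b3@16:L]
Beat 9 (R): throw ball1 h=4 -> lands@13:R; in-air after throw: [b5@10:L b4@11:R b2@12:L b1@13:R b3@16:L]
Beat 10 (L): throw ball5 h=7 -> lands@17:R; in-air after throw: [b4@11:R b2@12:L b1@13:R b3@16:L b5@17:R]
Beat 11 (R): throw ball4 h=4 -> lands@15:R; in-air after throw: [b2@12:L b1@13:R b4@15:R b3@16:L b5@17:R]
Beat 12 (L): throw ball2 h=2 -> lands@14:L; in-air after throw: [b1@13:R b2@14:L b4@15:R b3@16:L b5@17:R]
Beat 13 (R): throw ball1 h=8 -> lands@21:R; in-air after throw: [b2@14:L b4@15:R b3@16:L b5@17:R b1@21:R]
Beat 14 (L): throw ball2 h=4 -> lands@18:L; in-air after throw: [b4@15:R b3@16:L b5@17:R b2@18:L b1@21:R]
Beat 15 (R): throw ball4 h=7 -> lands@22:L; in-air after throw: [b3@16:L b5@17:R b2@18:L b1@21:R b4@22:L]
Beat 16 (L): throw ball3 h=4 -> lands@20:L; in-air after throw: [b5@17:R b2@18:L b3@20:L b1@21:R b4@22:L]
Beat 17 (R): throw ball5 h=2 -> lands@19:R; in-air after throw: [b2@18:L b5@19:R b3@20:L b1@21:R b4@22:L]
Ball 5: thrown@6 h=4 -> first land @10; rethrown@10 h=7 -> second land @17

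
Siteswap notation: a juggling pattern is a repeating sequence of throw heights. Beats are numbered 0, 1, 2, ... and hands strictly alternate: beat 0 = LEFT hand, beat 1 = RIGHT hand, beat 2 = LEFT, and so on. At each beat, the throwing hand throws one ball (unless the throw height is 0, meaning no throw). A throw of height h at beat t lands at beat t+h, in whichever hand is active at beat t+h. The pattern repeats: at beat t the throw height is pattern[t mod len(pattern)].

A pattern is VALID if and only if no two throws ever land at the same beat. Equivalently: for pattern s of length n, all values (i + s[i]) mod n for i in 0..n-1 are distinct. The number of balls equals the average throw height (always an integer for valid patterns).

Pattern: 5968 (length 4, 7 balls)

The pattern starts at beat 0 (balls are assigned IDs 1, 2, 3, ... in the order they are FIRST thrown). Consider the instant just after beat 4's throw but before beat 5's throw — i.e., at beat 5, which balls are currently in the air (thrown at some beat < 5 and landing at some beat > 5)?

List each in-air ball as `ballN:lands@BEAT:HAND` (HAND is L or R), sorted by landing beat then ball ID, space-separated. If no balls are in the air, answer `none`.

Answer: ball3:lands@8:L ball5:lands@9:R ball2:lands@10:L ball4:lands@11:R

Derivation:
Beat 0 (L): throw ball1 h=5 -> lands@5:R; in-air after throw: [b1@5:R]
Beat 1 (R): throw ball2 h=9 -> lands@10:L; in-air after throw: [b1@5:R b2@10:L]
Beat 2 (L): throw ball3 h=6 -> lands@8:L; in-air after throw: [b1@5:R b3@8:L b2@10:L]
Beat 3 (R): throw ball4 h=8 -> lands@11:R; in-air after throw: [b1@5:R b3@8:L b2@10:L b4@11:R]
Beat 4 (L): throw ball5 h=5 -> lands@9:R; in-air after throw: [b1@5:R b3@8:L b5@9:R b2@10:L b4@11:R]
Beat 5 (R): throw ball1 h=9 -> lands@14:L; in-air after throw: [b3@8:L b5@9:R b2@10:L b4@11:R b1@14:L]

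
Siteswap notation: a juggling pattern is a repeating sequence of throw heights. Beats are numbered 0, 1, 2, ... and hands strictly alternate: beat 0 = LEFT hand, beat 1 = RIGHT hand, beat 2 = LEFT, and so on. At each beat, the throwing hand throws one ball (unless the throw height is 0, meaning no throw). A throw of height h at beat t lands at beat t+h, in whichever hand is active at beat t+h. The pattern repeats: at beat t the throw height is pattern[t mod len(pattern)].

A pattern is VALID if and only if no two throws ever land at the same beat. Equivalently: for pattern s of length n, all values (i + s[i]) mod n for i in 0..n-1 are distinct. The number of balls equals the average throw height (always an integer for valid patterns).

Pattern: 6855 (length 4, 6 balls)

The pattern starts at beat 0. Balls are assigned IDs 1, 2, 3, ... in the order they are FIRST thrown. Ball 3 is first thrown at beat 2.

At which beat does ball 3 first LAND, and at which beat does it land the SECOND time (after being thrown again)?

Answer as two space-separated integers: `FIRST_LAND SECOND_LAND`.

Beat 0 (L): throw ball1 h=6 -> lands@6:L; in-air after throw: [b1@6:L]
Beat 1 (R): throw ball2 h=8 -> lands@9:R; in-air after throw: [b1@6:L b2@9:R]
Beat 2 (L): throw ball3 h=5 -> lands@7:R; in-air after throw: [b1@6:L b3@7:R b2@9:R]
Beat 3 (R): throw ball4 h=5 -> lands@8:L; in-air after throw: [b1@6:L b3@7:R b4@8:L b2@9:R]
Beat 4 (L): throw ball5 h=6 -> lands@10:L; in-air after throw: [b1@6:L b3@7:R b4@8:L b2@9:R b5@10:L]
Beat 5 (R): throw ball6 h=8 -> lands@13:R; in-air after throw: [b1@6:L b3@7:R b4@8:L b2@9:R b5@10:L b6@13:R]
Beat 6 (L): throw ball1 h=5 -> lands@11:R; in-air after throw: [b3@7:R b4@8:L b2@9:R b5@10:L b1@11:R b6@13:R]
Beat 7 (R): throw ball3 h=5 -> lands@12:L; in-air after throw: [b4@8:L b2@9:R b5@10:L b1@11:R b3@12:L b6@13:R]
Beat 8 (L): throw ball4 h=6 -> lands@14:L; in-air after throw: [b2@9:R b5@10:L b1@11:R b3@12:L b6@13:R b4@14:L]
Beat 9 (R): throw ball2 h=8 -> lands@17:R; in-air after throw: [b5@10:L b1@11:R b3@12:L b6@13:R b4@14:L b2@17:R]
Beat 10 (L): throw ball5 h=5 -> lands@15:R; in-air after throw: [b1@11:R b3@12:L b6@13:R b4@14:L b5@15:R b2@17:R]
Beat 11 (R): throw ball1 h=5 -> lands@16:L; in-air after throw: [b3@12:L b6@13:R b4@14:L b5@15:R b1@16:L b2@17:R]
Beat 12 (L): throw ball3 h=6 -> lands@18:L; in-air after throw: [b6@13:R b4@14:L b5@15:R b1@16:L b2@17:R b3@18:L]
Ball 3: thrown@2 h=5 -> first land @7; rethrown@7 h=5 -> second land @12

Answer: 7 12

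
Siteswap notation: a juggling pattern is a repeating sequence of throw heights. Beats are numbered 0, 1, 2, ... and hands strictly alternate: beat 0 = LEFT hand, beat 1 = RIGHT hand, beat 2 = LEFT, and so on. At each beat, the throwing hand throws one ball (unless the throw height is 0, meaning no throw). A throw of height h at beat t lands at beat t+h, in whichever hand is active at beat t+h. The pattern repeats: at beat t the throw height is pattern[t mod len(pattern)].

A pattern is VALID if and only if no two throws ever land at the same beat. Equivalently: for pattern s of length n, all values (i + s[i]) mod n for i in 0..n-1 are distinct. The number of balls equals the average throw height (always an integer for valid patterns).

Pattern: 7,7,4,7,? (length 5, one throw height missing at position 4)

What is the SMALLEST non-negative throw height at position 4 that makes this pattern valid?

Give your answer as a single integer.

Answer: 0

Derivation:
i=0: (0 + 7) mod 5 = 2
i=1: (1 + 7) mod 5 = 3
i=2: (2 + 4) mod 5 = 1
i=3: (3 + 7) mod 5 = 0
i=4: s[i]=? (unknown)
Known residues: [0, 1, 2, 3]; need a permutation of 0..4, so missing residue r = 4
Need (4 + s) mod 5 = 4; smallest s = (4 - 4) mod 5 = 0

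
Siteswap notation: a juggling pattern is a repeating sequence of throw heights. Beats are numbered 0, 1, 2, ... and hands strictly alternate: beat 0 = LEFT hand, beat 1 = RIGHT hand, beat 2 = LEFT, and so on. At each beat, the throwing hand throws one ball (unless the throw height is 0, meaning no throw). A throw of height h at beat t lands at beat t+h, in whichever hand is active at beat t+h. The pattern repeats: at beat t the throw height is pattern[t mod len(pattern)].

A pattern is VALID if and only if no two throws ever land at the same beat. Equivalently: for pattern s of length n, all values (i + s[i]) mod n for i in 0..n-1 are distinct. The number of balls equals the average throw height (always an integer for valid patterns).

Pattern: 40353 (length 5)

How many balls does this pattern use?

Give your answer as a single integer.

Answer: 3

Derivation:
Pattern = [4, 0, 3, 5, 3], length n = 5
  position 0: throw height = 4, running sum = 4
  position 1: throw height = 0, running sum = 4
  position 2: throw height = 3, running sum = 7
  position 3: throw height = 5, running sum = 12
  position 4: throw height = 3, running sum = 15
Total sum = 15; balls = sum / n = 15 / 5 = 3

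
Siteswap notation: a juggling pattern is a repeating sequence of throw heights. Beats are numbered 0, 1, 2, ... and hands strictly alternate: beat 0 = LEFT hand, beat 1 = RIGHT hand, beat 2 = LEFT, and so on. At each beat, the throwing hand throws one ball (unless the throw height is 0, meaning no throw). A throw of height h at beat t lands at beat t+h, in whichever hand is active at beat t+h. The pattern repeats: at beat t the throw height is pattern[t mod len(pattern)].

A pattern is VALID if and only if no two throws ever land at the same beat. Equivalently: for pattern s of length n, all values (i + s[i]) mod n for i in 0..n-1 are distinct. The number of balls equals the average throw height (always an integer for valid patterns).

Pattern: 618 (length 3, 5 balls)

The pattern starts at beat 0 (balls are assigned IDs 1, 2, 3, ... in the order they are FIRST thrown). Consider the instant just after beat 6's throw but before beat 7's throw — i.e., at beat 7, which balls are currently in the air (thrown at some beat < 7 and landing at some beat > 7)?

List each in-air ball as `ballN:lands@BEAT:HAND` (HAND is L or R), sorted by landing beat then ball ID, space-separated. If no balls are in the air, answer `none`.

Beat 0 (L): throw ball1 h=6 -> lands@6:L; in-air after throw: [b1@6:L]
Beat 1 (R): throw ball2 h=1 -> lands@2:L; in-air after throw: [b2@2:L b1@6:L]
Beat 2 (L): throw ball2 h=8 -> lands@10:L; in-air after throw: [b1@6:L b2@10:L]
Beat 3 (R): throw ball3 h=6 -> lands@9:R; in-air after throw: [b1@6:L b3@9:R b2@10:L]
Beat 4 (L): throw ball4 h=1 -> lands@5:R; in-air after throw: [b4@5:R b1@6:L b3@9:R b2@10:L]
Beat 5 (R): throw ball4 h=8 -> lands@13:R; in-air after throw: [b1@6:L b3@9:R b2@10:L b4@13:R]
Beat 6 (L): throw ball1 h=6 -> lands@12:L; in-air after throw: [b3@9:R b2@10:L b1@12:L b4@13:R]
Beat 7 (R): throw ball5 h=1 -> lands@8:L; in-air after throw: [b5@8:L b3@9:R b2@10:L b1@12:L b4@13:R]

Answer: ball3:lands@9:R ball2:lands@10:L ball1:lands@12:L ball4:lands@13:R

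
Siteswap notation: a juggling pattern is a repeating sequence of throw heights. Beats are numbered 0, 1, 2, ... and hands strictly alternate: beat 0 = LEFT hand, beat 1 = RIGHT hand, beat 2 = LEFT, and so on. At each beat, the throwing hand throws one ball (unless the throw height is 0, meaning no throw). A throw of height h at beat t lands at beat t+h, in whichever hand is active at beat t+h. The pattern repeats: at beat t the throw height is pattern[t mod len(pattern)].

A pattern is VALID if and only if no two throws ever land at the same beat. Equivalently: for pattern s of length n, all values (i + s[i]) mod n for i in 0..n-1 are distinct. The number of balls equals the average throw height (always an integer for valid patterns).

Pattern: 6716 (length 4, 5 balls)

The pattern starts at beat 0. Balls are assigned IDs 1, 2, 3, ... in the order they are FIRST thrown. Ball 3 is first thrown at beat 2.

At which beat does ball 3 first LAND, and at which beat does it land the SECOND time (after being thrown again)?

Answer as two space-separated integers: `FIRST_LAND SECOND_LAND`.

Answer: 3 9

Derivation:
Beat 0 (L): throw ball1 h=6 -> lands@6:L; in-air after throw: [b1@6:L]
Beat 1 (R): throw ball2 h=7 -> lands@8:L; in-air after throw: [b1@6:L b2@8:L]
Beat 2 (L): throw ball3 h=1 -> lands@3:R; in-air after throw: [b3@3:R b1@6:L b2@8:L]
Beat 3 (R): throw ball3 h=6 -> lands@9:R; in-air after throw: [b1@6:L b2@8:L b3@9:R]
Beat 4 (L): throw ball4 h=6 -> lands@10:L; in-air after throw: [b1@6:L b2@8:L b3@9:R b4@10:L]
Beat 5 (R): throw ball5 h=7 -> lands@12:L; in-air after throw: [b1@6:L b2@8:L b3@9:R b4@10:L b5@12:L]
Beat 6 (L): throw ball1 h=1 -> lands@7:R; in-air after throw: [b1@7:R b2@8:L b3@9:R b4@10:L b5@12:L]
Beat 7 (R): throw ball1 h=6 -> lands@13:R; in-air after throw: [b2@8:L b3@9:R b4@10:L b5@12:L b1@13:R]
Beat 8 (L): throw ball2 h=6 -> lands@14:L; in-air after throw: [b3@9:R b4@10:L b5@12:L b1@13:R b2@14:L]
Beat 9 (R): throw ball3 h=7 -> lands@16:L; in-air after throw: [b4@10:L b5@12:L b1@13:R b2@14:L b3@16:L]
Ball 3: thrown@2 h=1 -> first land @3; rethrown@3 h=6 -> second land @9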